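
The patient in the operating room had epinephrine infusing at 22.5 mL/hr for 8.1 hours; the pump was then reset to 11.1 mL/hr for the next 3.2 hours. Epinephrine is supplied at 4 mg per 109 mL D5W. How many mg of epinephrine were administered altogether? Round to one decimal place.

Concentration = 4 mg ÷ 109 mL = 0.03669725 mg/mL
Stage 1: 22.5 mL/hr × 8.1 hr = 182.25 mL → 182.25 mL × 0.03669725 mg/mL = 6.688073 mg
Stage 2: 11.1 mL/hr × 3.2 hr = 35.52 mL → 35.52 mL × 0.03669725 mg/mL = 1.303486 mg
Total = 6.688073 + 1.303486 = 7.99156 mg

8.0 mg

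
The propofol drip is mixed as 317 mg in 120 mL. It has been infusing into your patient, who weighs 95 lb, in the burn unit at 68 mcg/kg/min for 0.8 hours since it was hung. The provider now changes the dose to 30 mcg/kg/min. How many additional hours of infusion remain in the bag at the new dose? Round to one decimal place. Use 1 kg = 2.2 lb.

Initial rate:
Weight = 95 lb ÷ 2.2 lb/kg = 43.18182 kg
Dose = 68 mcg/kg/min × 43.18182 kg = 2936.364 mcg/min
2936.364 mcg/min × 60 min/hr = 176181.8 mcg/hr
Concentration = 317 mg ÷ 120 mL = 2.641667 mg/mL = 2641.667 mcg/mL
Rate = 176181.8 mcg/hr ÷ 2641.667 mcg/mL = 66.69343 mL/hr
Volume infused so far = 66.69343 mL/hr × 0.8 hr = 53.35475 mL
Volume remaining = 120 − 53.35475 = 66.64525 mL
New rate:
Dose = 30 mcg/kg/min × 43.18182 kg = 1295.455 mcg/min
1295.455 mcg/min × 60 min/hr = 77727.27 mcg/hr
Rate = 77727.27 mcg/hr ÷ 2641.667 mcg/mL = 29.42357 mL/hr
Time remaining = 66.64525 mL ÷ 29.42357 mL/hr = 2.265029 hr

2.3 hours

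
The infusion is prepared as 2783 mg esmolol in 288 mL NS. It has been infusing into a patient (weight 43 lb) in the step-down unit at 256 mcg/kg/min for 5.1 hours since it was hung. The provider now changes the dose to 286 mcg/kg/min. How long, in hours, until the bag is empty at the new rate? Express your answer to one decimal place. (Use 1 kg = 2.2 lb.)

3.7 hours

Initial rate:
Weight = 43 lb ÷ 2.2 lb/kg = 19.54545 kg
Dose = 256 mcg/kg/min × 19.54545 kg = 5003.636 mcg/min
5003.636 mcg/min × 60 min/hr = 300218.2 mcg/hr
Concentration = 2783 mg ÷ 288 mL = 9.663194 mg/mL = 9663.194 mcg/mL
Rate = 300218.2 mcg/hr ÷ 9663.194 mcg/mL = 31.06821 mL/hr
Volume infused so far = 31.06821 mL/hr × 5.1 hr = 158.4479 mL
Volume remaining = 288 − 158.4479 = 129.5521 mL
New rate:
Dose = 286 mcg/kg/min × 19.54545 kg = 5590 mcg/min
5590 mcg/min × 60 min/hr = 335400 mcg/hr
Rate = 335400 mcg/hr ÷ 9663.194 mcg/mL = 34.70902 mL/hr
Time remaining = 129.5521 mL ÷ 34.70902 mL/hr = 3.73252 hr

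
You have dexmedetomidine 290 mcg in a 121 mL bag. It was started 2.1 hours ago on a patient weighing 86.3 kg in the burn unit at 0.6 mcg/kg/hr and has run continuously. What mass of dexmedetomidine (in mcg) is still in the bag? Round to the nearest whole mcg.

181 mcg

Dose = 0.6 mcg/kg/hr × 86.3 kg = 51.78 mcg/hr
Concentration = 290 mcg ÷ 121 mL = 2.396694 mcg/mL
Rate = 51.78 mcg/hr ÷ 2.396694 mcg/mL = 21.60476 mL/hr
Volume infused = 21.60476 mL/hr × 2.1 hr = 45.36999 mL
Volume remaining = 121 − 45.36999 = 75.63001 mL
Drug remaining = 75.63001 mL × 2.396694 mcg/mL = 181.262 mcg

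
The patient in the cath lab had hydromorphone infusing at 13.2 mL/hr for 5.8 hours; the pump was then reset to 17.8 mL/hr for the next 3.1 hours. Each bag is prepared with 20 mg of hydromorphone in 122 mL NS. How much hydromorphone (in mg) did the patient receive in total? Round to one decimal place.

Concentration = 20 mg ÷ 122 mL = 0.1639344 mg/mL
Stage 1: 13.2 mL/hr × 5.8 hr = 76.56 mL → 76.56 mL × 0.1639344 mg/mL = 12.55082 mg
Stage 2: 17.8 mL/hr × 3.1 hr = 55.18 mL → 55.18 mL × 0.1639344 mg/mL = 9.045902 mg
Total = 12.55082 + 9.045902 = 21.59672 mg

21.6 mg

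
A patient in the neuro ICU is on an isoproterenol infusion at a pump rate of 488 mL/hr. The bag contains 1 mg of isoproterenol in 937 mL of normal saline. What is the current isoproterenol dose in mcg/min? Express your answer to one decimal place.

Concentration = 1 mg ÷ 937 mL = 0.001067236 mg/mL = 1.067236 mcg/mL
Drug rate = 488 mL/hr × 1.067236 mcg/mL = 520.8111 mcg/hr
520.8111 mcg/hr ÷ 60 min/hr = 8.680185 mcg/min

8.7 mcg/min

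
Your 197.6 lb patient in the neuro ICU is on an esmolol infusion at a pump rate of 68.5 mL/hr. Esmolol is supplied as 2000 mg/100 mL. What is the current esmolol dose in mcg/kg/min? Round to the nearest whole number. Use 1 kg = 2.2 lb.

254 mcg/kg/min

Weight = 197.6 lb ÷ 2.2 lb/kg = 89.81818 kg
Concentration = 2000 mg ÷ 100 mL = 20 mg/mL = 20000 mcg/mL
Drug rate = 68.5 mL/hr × 20000 mcg/mL = 1370000 mcg/hr
1370000 mcg/hr ÷ 60 min/hr = 22833.33 mcg/min
22833.33 mcg/min ÷ 89.81818 kg = 254.2173 mcg/kg/min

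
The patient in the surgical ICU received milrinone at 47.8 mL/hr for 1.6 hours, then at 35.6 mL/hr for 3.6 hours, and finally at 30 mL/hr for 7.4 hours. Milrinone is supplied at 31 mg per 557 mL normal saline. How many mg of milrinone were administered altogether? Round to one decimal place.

Concentration = 31 mg ÷ 557 mL = 0.0556553 mg/mL
Stage 1: 47.8 mL/hr × 1.6 hr = 76.48 mL → 76.48 mL × 0.0556553 mg/mL = 4.256517 mg
Stage 2: 35.6 mL/hr × 3.6 hr = 128.16 mL → 128.16 mL × 0.0556553 mg/mL = 7.132783 mg
Stage 3: 30 mL/hr × 7.4 hr = 222 mL → 222 mL × 0.0556553 mg/mL = 12.35548 mg
Total = 4.256517 + 7.132783 + 12.35548 = 23.74478 mg

23.7 mg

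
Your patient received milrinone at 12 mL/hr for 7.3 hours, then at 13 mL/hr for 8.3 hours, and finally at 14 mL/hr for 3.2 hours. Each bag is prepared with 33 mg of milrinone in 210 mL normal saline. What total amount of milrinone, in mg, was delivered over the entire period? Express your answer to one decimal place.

37.8 mg

Concentration = 33 mg ÷ 210 mL = 0.1571429 mg/mL
Stage 1: 12 mL/hr × 7.3 hr = 87.6 mL → 87.6 mL × 0.1571429 mg/mL = 13.76571 mg
Stage 2: 13 mL/hr × 8.3 hr = 107.9 mL → 107.9 mL × 0.1571429 mg/mL = 16.95571 mg
Stage 3: 14 mL/hr × 3.2 hr = 44.8 mL → 44.8 mL × 0.1571429 mg/mL = 7.04 mg
Total = 13.76571 + 16.95571 + 7.04 = 37.76143 mg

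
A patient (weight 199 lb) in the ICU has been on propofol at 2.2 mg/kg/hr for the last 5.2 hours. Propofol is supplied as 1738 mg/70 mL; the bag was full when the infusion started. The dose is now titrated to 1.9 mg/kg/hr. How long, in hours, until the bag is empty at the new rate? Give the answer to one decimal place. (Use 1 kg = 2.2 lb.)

4.1 hours

Initial rate:
Weight = 199 lb ÷ 2.2 lb/kg = 90.45455 kg
Dose = 2.2 mg/kg/hr × 90.45455 kg = 199 mg/hr
Concentration = 1738 mg ÷ 70 mL = 24.82857 mg/mL
Rate = 199 mg/hr ÷ 24.82857 mg/mL = 8.01496 mL/hr
Volume infused so far = 8.01496 mL/hr × 5.2 hr = 41.67779 mL
Volume remaining = 70 − 41.67779 = 28.32221 mL
New rate:
Dose = 1.9 mg/kg/hr × 90.45455 kg = 171.8636 mg/hr
Rate = 171.8636 mg/hr ÷ 24.82857 mg/mL = 6.922011 mL/hr
Time remaining = 28.32221 mL ÷ 6.922011 mL/hr = 4.091616 hr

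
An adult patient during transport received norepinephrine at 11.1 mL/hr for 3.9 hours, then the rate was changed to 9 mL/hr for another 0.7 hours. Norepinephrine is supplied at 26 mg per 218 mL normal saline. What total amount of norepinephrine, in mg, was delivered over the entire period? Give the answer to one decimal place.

Concentration = 26 mg ÷ 218 mL = 0.1192661 mg/mL
Stage 1: 11.1 mL/hr × 3.9 hr = 43.29 mL → 43.29 mL × 0.1192661 mg/mL = 5.163028 mg
Stage 2: 9 mL/hr × 0.7 hr = 6.3 mL → 6.3 mL × 0.1192661 mg/mL = 0.7513761 mg
Total = 5.163028 + 0.7513761 = 5.914404 mg

5.9 mg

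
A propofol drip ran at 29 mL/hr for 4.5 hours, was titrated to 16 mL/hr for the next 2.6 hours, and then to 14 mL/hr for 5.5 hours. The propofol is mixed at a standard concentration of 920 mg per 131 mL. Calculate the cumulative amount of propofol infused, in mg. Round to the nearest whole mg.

Concentration = 920 mg ÷ 131 mL = 7.022901 mg/mL
Stage 1: 29 mL/hr × 4.5 hr = 130.5 mL → 130.5 mL × 7.022901 mg/mL = 916.4885 mg
Stage 2: 16 mL/hr × 2.6 hr = 41.6 mL → 41.6 mL × 7.022901 mg/mL = 292.1527 mg
Stage 3: 14 mL/hr × 5.5 hr = 77 mL → 77 mL × 7.022901 mg/mL = 540.7634 mg
Total = 916.4885 + 292.1527 + 540.7634 = 1749.405 mg

1749 mg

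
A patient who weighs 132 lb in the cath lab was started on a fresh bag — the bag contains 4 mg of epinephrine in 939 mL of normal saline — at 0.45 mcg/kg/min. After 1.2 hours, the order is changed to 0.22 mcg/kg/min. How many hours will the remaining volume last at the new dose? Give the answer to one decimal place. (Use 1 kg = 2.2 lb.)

2.6 hours

Initial rate:
Weight = 132 lb ÷ 2.2 lb/kg = 60 kg
Dose = 0.45 mcg/kg/min × 60 kg = 27 mcg/min
27 mcg/min × 60 min/hr = 1620 mcg/hr
Concentration = 4 mg ÷ 939 mL = 0.004259851 mg/mL = 4.259851 mcg/mL
Rate = 1620 mcg/hr ÷ 4.259851 mcg/mL = 380.295 mL/hr
Volume infused so far = 380.295 mL/hr × 1.2 hr = 456.354 mL
Volume remaining = 939 − 456.354 = 482.646 mL
New rate:
Dose = 0.22 mcg/kg/min × 60 kg = 13.2 mcg/min
13.2 mcg/min × 60 min/hr = 792 mcg/hr
Rate = 792 mcg/hr ÷ 4.259851 mcg/mL = 185.922 mL/hr
Time remaining = 482.646 mL ÷ 185.922 mL/hr = 2.59596 hr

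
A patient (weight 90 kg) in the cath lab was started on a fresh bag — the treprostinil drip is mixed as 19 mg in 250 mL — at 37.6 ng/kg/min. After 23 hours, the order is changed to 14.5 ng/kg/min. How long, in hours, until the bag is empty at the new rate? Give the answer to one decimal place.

Initial rate:
Dose = 37.6 ng/kg/min × 90 kg = 3384 ng/min
3384 ng/min × 60 min/hr = 203040 ng/hr
Concentration = 19 mg ÷ 250 mL = 0.076 mg/mL = 76000 ng/mL
Rate = 203040 ng/hr ÷ 76000 ng/mL = 2.671579 mL/hr
Volume infused so far = 2.671579 mL/hr × 23 hr = 61.44632 mL
Volume remaining = 250 − 61.44632 = 188.5537 mL
New rate:
Dose = 14.5 ng/kg/min × 90 kg = 1305 ng/min
1305 ng/min × 60 min/hr = 78300 ng/hr
Rate = 78300 ng/hr ÷ 76000 ng/mL = 1.030263 mL/hr
Time remaining = 188.5537 mL ÷ 1.030263 mL/hr = 183.0151 hr

183.0 hours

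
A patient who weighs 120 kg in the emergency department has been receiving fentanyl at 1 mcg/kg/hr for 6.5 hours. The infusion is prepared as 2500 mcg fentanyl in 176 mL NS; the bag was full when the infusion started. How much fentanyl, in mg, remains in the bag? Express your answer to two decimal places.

1.72 mg

Dose = 1 mcg/kg/hr × 120 kg = 120 mcg/hr
Concentration = 2500 mcg ÷ 176 mL = 14.20455 mcg/mL
Rate = 120 mcg/hr ÷ 14.20455 mcg/mL = 8.448 mL/hr
Volume infused = 8.448 mL/hr × 6.5 hr = 54.912 mL
Volume remaining = 176 − 54.912 = 121.088 mL
Drug remaining = 121.088 mL × 14.20455 mcg/mL = 1720 mcg = 1.72 mg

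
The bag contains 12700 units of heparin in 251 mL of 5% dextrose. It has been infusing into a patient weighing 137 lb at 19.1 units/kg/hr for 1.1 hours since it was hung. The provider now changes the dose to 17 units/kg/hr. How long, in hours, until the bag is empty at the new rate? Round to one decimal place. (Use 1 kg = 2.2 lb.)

Initial rate:
Weight = 137 lb ÷ 2.2 lb/kg = 62.27273 kg
Dose = 19.1 units/kg/hr × 62.27273 kg = 1189.409 units/hr
Concentration = 12700 units ÷ 251 mL = 50.59761 units/mL
Rate = 1189.409 units/hr ÷ 50.59761 units/mL = 23.50722 mL/hr
Volume infused so far = 23.50722 mL/hr × 1.1 hr = 25.85794 mL
Volume remaining = 251 − 25.85794 = 225.1421 mL
New rate:
Dose = 17 units/kg/hr × 62.27273 kg = 1058.636 units/hr
Rate = 1058.636 units/hr ÷ 50.59761 units/mL = 20.92266 mL/hr
Time remaining = 225.1421 mL ÷ 20.92266 mL/hr = 10.76068 hr

10.8 hours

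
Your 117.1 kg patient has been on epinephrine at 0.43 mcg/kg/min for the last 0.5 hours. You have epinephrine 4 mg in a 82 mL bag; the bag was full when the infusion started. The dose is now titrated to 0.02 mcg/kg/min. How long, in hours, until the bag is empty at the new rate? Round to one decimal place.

Initial rate:
Dose = 0.43 mcg/kg/min × 117.1 kg = 50.353 mcg/min
50.353 mcg/min × 60 min/hr = 3021.18 mcg/hr
Concentration = 4 mg ÷ 82 mL = 0.04878049 mg/mL = 48.78049 mcg/mL
Rate = 3021.18 mcg/hr ÷ 48.78049 mcg/mL = 61.93419 mL/hr
Volume infused so far = 61.93419 mL/hr × 0.5 hr = 30.96709 mL
Volume remaining = 82 − 30.96709 = 51.0329 mL
New rate:
Dose = 0.02 mcg/kg/min × 117.1 kg = 2.342 mcg/min
2.342 mcg/min × 60 min/hr = 140.52 mcg/hr
Rate = 140.52 mcg/hr ÷ 48.78049 mcg/mL = 2.88066 mL/hr
Time remaining = 51.0329 mL ÷ 2.88066 mL/hr = 17.7157 hr

17.7 hours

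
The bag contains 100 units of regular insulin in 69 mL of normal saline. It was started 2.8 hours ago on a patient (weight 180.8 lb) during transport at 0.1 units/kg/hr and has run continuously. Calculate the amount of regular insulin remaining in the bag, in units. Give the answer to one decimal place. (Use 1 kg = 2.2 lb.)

77.0 units

Weight = 180.8 lb ÷ 2.2 lb/kg = 82.18182 kg
Dose = 0.1 units/kg/hr × 82.18182 kg = 8.218182 units/hr
Concentration = 100 units ÷ 69 mL = 1.449275 units/mL
Rate = 8.218182 units/hr ÷ 1.449275 units/mL = 5.670545 mL/hr
Volume infused = 5.670545 mL/hr × 2.8 hr = 15.87753 mL
Volume remaining = 69 − 15.87753 = 53.12247 mL
Drug remaining = 53.12247 mL × 1.449275 units/mL = 76.98909 units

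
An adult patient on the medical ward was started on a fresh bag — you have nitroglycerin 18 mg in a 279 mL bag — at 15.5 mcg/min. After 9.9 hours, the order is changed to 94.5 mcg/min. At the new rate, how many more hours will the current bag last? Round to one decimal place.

Initial rate:
15.5 mcg/min × 60 min/hr = 930 mcg/hr
Concentration = 18 mg ÷ 279 mL = 0.06451613 mg/mL = 64.51613 mcg/mL
Rate = 930 mcg/hr ÷ 64.51613 mcg/mL = 14.415 mL/hr
Volume infused so far = 14.415 mL/hr × 9.9 hr = 142.7085 mL
Volume remaining = 279 − 142.7085 = 136.2915 mL
New rate:
94.5 mcg/min × 60 min/hr = 5670 mcg/hr
Rate = 5670 mcg/hr ÷ 64.51613 mcg/mL = 87.885 mL/hr
Time remaining = 136.2915 mL ÷ 87.885 mL/hr = 1.550794 hr

1.6 hours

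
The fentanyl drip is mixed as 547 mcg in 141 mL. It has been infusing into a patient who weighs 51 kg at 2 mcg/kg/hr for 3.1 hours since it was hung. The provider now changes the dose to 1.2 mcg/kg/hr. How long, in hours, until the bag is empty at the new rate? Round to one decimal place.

Initial rate:
Dose = 2 mcg/kg/hr × 51 kg = 102 mcg/hr
Concentration = 547 mcg ÷ 141 mL = 3.879433 mcg/mL
Rate = 102 mcg/hr ÷ 3.879433 mcg/mL = 26.2925 mL/hr
Volume infused so far = 26.2925 mL/hr × 3.1 hr = 81.50676 mL
Volume remaining = 141 − 81.50676 = 59.49324 mL
New rate:
Dose = 1.2 mcg/kg/hr × 51 kg = 61.2 mcg/hr
Rate = 61.2 mcg/hr ÷ 3.879433 mcg/mL = 15.7755 mL/hr
Time remaining = 59.49324 mL ÷ 15.7755 mL/hr = 3.771242 hr

3.8 hours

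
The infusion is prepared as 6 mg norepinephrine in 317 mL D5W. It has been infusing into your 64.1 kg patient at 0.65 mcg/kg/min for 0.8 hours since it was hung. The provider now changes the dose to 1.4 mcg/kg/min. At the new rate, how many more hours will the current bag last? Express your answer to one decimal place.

Initial rate:
Dose = 0.65 mcg/kg/min × 64.1 kg = 41.665 mcg/min
41.665 mcg/min × 60 min/hr = 2499.9 mcg/hr
Concentration = 6 mg ÷ 317 mL = 0.01892744 mg/mL = 18.92744 mcg/mL
Rate = 2499.9 mcg/hr ÷ 18.92744 mcg/mL = 132.0781 mL/hr
Volume infused so far = 132.0781 mL/hr × 0.8 hr = 105.6624 mL
Volume remaining = 317 − 105.6624 = 211.3376 mL
New rate:
Dose = 1.4 mcg/kg/min × 64.1 kg = 89.74 mcg/min
89.74 mcg/min × 60 min/hr = 5384.4 mcg/hr
Rate = 5384.4 mcg/hr ÷ 18.92744 mcg/mL = 284.4758 mL/hr
Time remaining = 211.3376 mL ÷ 284.4758 mL/hr = 0.7429017 hr

0.7 hours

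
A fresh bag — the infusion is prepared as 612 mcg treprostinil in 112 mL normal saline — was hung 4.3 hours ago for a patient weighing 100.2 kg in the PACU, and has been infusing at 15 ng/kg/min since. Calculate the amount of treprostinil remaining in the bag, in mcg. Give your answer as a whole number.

Dose = 15 ng/kg/min × 100.2 kg = 1503 ng/min
1503 ng/min × 60 min/hr = 90180 ng/hr
Concentration = 612 mcg ÷ 112 mL = 5.464286 mcg/mL = 5464.286 ng/mL
Rate = 90180 ng/hr ÷ 5464.286 ng/mL = 16.50353 mL/hr
Volume infused = 16.50353 mL/hr × 4.3 hr = 70.96518 mL
Volume remaining = 112 − 70.96518 = 41.03482 mL
Drug remaining = 41.03482 mL × 5464.286 ng/mL = 224226 ng = 224.226 mcg

224 mcg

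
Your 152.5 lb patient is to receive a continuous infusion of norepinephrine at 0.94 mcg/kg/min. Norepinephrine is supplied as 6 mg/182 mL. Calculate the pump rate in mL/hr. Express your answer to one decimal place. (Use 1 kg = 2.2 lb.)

Weight = 152.5 lb ÷ 2.2 lb/kg = 69.31818 kg
Dose = 0.94 mcg/kg/min × 69.31818 kg = 65.15909 mcg/min
65.15909 mcg/min × 60 min/hr = 3909.545 mcg/hr
Concentration = 6 mg ÷ 182 mL = 0.03296703 mg/mL = 32.96703 mcg/mL
Rate = 3909.545 mcg/hr ÷ 32.96703 mcg/mL = 118.5895 mL/hr

118.6 mL/hr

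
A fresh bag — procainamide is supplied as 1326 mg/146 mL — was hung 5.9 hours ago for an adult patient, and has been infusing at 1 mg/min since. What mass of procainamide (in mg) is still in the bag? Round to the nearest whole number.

1 mg/min × 60 min/hr = 60 mg/hr
Concentration = 1326 mg ÷ 146 mL = 9.082192 mg/mL
Rate = 60 mg/hr ÷ 9.082192 mg/mL = 6.606335 mL/hr
Volume infused = 6.606335 mL/hr × 5.9 hr = 38.97738 mL
Volume remaining = 146 − 38.97738 = 107.0226 mL
Drug remaining = 107.0226 mL × 9.082192 mg/mL = 972 mg

972 mg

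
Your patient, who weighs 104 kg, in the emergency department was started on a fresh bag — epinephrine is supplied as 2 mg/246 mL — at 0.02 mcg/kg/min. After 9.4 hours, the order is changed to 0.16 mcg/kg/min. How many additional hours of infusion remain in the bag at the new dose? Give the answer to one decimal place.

Initial rate:
Dose = 0.02 mcg/kg/min × 104 kg = 2.08 mcg/min
2.08 mcg/min × 60 min/hr = 124.8 mcg/hr
Concentration = 2 mg ÷ 246 mL = 0.008130081 mg/mL = 8.130081 mcg/mL
Rate = 124.8 mcg/hr ÷ 8.130081 mcg/mL = 15.3504 mL/hr
Volume infused so far = 15.3504 mL/hr × 9.4 hr = 144.2938 mL
Volume remaining = 246 − 144.2938 = 101.7062 mL
New rate:
Dose = 0.16 mcg/kg/min × 104 kg = 16.64 mcg/min
16.64 mcg/min × 60 min/hr = 998.4 mcg/hr
Rate = 998.4 mcg/hr ÷ 8.130081 mcg/mL = 122.8032 mL/hr
Time remaining = 101.7062 mL ÷ 122.8032 mL/hr = 0.8282051 hr

0.8 hours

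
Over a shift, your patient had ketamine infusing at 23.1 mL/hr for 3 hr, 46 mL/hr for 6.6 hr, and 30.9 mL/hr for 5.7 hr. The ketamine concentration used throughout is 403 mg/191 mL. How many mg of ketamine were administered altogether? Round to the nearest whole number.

Concentration = 403 mg ÷ 191 mL = 2.109948 mg/mL
Stage 1: 23.1 mL/hr × 3 hr = 69.3 mL → 69.3 mL × 2.109948 mg/mL = 146.2194 mg
Stage 2: 46 mL/hr × 6.6 hr = 303.6 mL → 303.6 mL × 2.109948 mg/mL = 640.5801 mg
Stage 3: 30.9 mL/hr × 5.7 hr = 176.13 mL → 176.13 mL × 2.109948 mg/mL = 371.6251 mg
Total = 146.2194 + 640.5801 + 371.6251 = 1158.425 mg

1158 mg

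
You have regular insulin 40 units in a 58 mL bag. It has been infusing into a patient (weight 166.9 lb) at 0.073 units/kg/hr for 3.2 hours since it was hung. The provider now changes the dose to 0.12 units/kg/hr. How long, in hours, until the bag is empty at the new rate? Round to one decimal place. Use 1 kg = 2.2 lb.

2.4 hours

Initial rate:
Weight = 166.9 lb ÷ 2.2 lb/kg = 75.86364 kg
Dose = 0.073 units/kg/hr × 75.86364 kg = 5.538045 units/hr
Concentration = 40 units ÷ 58 mL = 0.6896552 units/mL
Rate = 5.538045 units/hr ÷ 0.6896552 units/mL = 8.030166 mL/hr
Volume infused so far = 8.030166 mL/hr × 3.2 hr = 25.69653 mL
Volume remaining = 58 − 25.69653 = 32.30347 mL
New rate:
Dose = 0.12 units/kg/hr × 75.86364 kg = 9.103636 units/hr
Rate = 9.103636 units/hr ÷ 0.6896552 units/mL = 13.20027 mL/hr
Time remaining = 32.30347 mL ÷ 13.20027 mL/hr = 2.447182 hr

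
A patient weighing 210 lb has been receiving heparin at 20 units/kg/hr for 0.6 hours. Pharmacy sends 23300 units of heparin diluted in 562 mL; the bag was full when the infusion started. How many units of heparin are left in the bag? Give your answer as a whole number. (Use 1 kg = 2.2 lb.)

22155 units

Weight = 210 lb ÷ 2.2 lb/kg = 95.45455 kg
Dose = 20 units/kg/hr × 95.45455 kg = 1909.091 units/hr
Concentration = 23300 units ÷ 562 mL = 41.45907 units/mL
Rate = 1909.091 units/hr ÷ 41.45907 units/mL = 46.0476 mL/hr
Volume infused = 46.0476 mL/hr × 0.6 hr = 27.62856 mL
Volume remaining = 562 − 27.62856 = 534.3714 mL
Drug remaining = 534.3714 mL × 41.45907 units/mL = 22154.55 units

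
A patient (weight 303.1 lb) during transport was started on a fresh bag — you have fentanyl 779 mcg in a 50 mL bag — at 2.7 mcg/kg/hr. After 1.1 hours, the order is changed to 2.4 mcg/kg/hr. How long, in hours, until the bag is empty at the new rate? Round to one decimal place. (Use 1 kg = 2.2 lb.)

Initial rate:
Weight = 303.1 lb ÷ 2.2 lb/kg = 137.7727 kg
Dose = 2.7 mcg/kg/hr × 137.7727 kg = 371.9864 mcg/hr
Concentration = 779 mcg ÷ 50 mL = 15.58 mcg/mL
Rate = 371.9864 mcg/hr ÷ 15.58 mcg/mL = 23.87589 mL/hr
Volume infused so far = 23.87589 mL/hr × 1.1 hr = 26.26348 mL
Volume remaining = 50 − 26.26348 = 23.73652 mL
New rate:
Dose = 2.4 mcg/kg/hr × 137.7727 kg = 330.6545 mcg/hr
Rate = 330.6545 mcg/hr ÷ 15.58 mcg/mL = 21.22301 mL/hr
Time remaining = 23.73652 mL ÷ 21.22301 mL/hr = 1.118433 hr

1.1 hours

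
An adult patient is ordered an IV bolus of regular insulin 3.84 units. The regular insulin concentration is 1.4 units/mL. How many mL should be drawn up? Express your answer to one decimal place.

2.7 mL

Volume = 3.84 units ÷ 1.4 units/mL = 2.742857 mL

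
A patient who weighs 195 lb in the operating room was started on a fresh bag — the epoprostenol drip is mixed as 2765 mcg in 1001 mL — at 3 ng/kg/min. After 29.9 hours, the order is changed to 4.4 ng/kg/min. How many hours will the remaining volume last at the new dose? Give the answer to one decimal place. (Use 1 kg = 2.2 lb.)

97.8 hours

Initial rate:
Weight = 195 lb ÷ 2.2 lb/kg = 88.63636 kg
Dose = 3 ng/kg/min × 88.63636 kg = 265.9091 ng/min
265.9091 ng/min × 60 min/hr = 15954.55 ng/hr
Concentration = 2765 mcg ÷ 1001 mL = 2.762238 mcg/mL = 2762.238 ng/mL
Rate = 15954.55 ng/hr ÷ 2762.238 ng/mL = 5.775949 mL/hr
Volume infused so far = 5.775949 mL/hr × 29.9 hr = 172.7009 mL
Volume remaining = 1001 − 172.7009 = 828.2991 mL
New rate:
Dose = 4.4 ng/kg/min × 88.63636 kg = 390 ng/min
390 ng/min × 60 min/hr = 23400 ng/hr
Rate = 23400 ng/hr ÷ 2762.238 ng/mL = 8.471392 mL/hr
Time remaining = 828.2991 mL ÷ 8.471392 mL/hr = 97.77603 hr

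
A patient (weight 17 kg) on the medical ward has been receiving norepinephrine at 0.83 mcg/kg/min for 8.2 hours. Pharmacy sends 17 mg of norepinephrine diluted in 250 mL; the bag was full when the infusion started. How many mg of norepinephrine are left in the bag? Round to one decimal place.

10.1 mg

Dose = 0.83 mcg/kg/min × 17 kg = 14.11 mcg/min
14.11 mcg/min × 60 min/hr = 846.6 mcg/hr
Concentration = 17 mg ÷ 250 mL = 0.068 mg/mL = 68 mcg/mL
Rate = 846.6 mcg/hr ÷ 68 mcg/mL = 12.45 mL/hr
Volume infused = 12.45 mL/hr × 8.2 hr = 102.09 mL
Volume remaining = 250 − 102.09 = 147.91 mL
Drug remaining = 147.91 mL × 68 mcg/mL = 10057.88 mcg = 10.05788 mg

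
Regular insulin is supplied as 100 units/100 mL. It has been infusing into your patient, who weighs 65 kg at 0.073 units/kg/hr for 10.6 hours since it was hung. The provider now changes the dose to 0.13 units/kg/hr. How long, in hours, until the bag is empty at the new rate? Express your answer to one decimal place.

Initial rate:
Dose = 0.073 units/kg/hr × 65 kg = 4.745 units/hr
Concentration = 100 units ÷ 100 mL = 1 units/mL
Rate = 4.745 units/hr ÷ 1 units/mL = 4.745 mL/hr
Volume infused so far = 4.745 mL/hr × 10.6 hr = 50.297 mL
Volume remaining = 100 − 50.297 = 49.703 mL
New rate:
Dose = 0.13 units/kg/hr × 65 kg = 8.45 units/hr
Rate = 8.45 units/hr ÷ 1 units/mL = 8.45 mL/hr
Time remaining = 49.703 mL ÷ 8.45 mL/hr = 5.882012 hr

5.9 hours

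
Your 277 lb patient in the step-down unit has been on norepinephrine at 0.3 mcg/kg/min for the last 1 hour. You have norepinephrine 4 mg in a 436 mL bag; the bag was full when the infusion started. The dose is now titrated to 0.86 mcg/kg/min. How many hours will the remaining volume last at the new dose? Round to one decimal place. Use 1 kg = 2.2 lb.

Initial rate:
Weight = 277 lb ÷ 2.2 lb/kg = 125.9091 kg
Dose = 0.3 mcg/kg/min × 125.9091 kg = 37.77273 mcg/min
37.77273 mcg/min × 60 min/hr = 2266.364 mcg/hr
Concentration = 4 mg ÷ 436 mL = 0.009174312 mg/mL = 9.174312 mcg/mL
Rate = 2266.364 mcg/hr ÷ 9.174312 mcg/mL = 247.0336 mL/hr
Volume infused so far = 247.0336 mL/hr × 1 hr = 247.0336 mL
Volume remaining = 436 − 247.0336 = 188.9664 mL
New rate:
Dose = 0.86 mcg/kg/min × 125.9091 kg = 108.2818 mcg/min
108.2818 mcg/min × 60 min/hr = 6496.909 mcg/hr
Rate = 6496.909 mcg/hr ÷ 9.174312 mcg/mL = 708.1631 mL/hr
Time remaining = 188.9664 mL ÷ 708.1631 mL/hr = 0.2668402 hr

0.3 hours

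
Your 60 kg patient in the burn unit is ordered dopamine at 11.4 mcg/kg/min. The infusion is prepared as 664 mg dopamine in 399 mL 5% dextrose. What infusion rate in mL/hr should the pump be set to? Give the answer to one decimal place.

24.7 mL/hr

Dose = 11.4 mcg/kg/min × 60 kg = 684 mcg/min
684 mcg/min × 60 min/hr = 41040 mcg/hr
Concentration = 664 mg ÷ 399 mL = 1.66416 mg/mL = 1664.16 mcg/mL
Rate = 41040 mcg/hr ÷ 1664.16 mcg/mL = 24.66108 mL/hr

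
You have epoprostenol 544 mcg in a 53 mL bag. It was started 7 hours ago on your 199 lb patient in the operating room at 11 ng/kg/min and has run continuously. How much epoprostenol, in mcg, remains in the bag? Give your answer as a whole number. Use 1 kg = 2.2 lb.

126 mcg

Weight = 199 lb ÷ 2.2 lb/kg = 90.45455 kg
Dose = 11 ng/kg/min × 90.45455 kg = 995 ng/min
995 ng/min × 60 min/hr = 59700 ng/hr
Concentration = 544 mcg ÷ 53 mL = 10.26415 mcg/mL = 10264.15 ng/mL
Rate = 59700 ng/hr ÷ 10264.15 ng/mL = 5.81636 mL/hr
Volume infused = 5.81636 mL/hr × 7 hr = 40.71452 mL
Volume remaining = 53 − 40.71452 = 12.28548 mL
Drug remaining = 12.28548 mL × 10264.15 ng/mL = 126100 ng = 126.1 mcg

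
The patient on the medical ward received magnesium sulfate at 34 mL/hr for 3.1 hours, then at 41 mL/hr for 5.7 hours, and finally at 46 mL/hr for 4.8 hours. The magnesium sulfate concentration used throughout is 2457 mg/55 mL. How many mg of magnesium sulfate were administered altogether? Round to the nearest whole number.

25012 mg

Concentration = 2457 mg ÷ 55 mL = 44.67273 mg/mL
Stage 1: 34 mL/hr × 3.1 hr = 105.4 mL → 105.4 mL × 44.67273 mg/mL = 4708.505 mg
Stage 2: 41 mL/hr × 5.7 hr = 233.7 mL → 233.7 mL × 44.67273 mg/mL = 10440.02 mg
Stage 3: 46 mL/hr × 4.8 hr = 220.8 mL → 220.8 mL × 44.67273 mg/mL = 9863.738 mg
Total = 4708.505 + 10440.02 + 9863.738 = 25012.26 mg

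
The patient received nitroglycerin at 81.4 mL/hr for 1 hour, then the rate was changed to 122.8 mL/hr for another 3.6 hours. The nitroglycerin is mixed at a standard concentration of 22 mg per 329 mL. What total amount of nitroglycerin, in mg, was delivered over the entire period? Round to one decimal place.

35.0 mg

Concentration = 22 mg ÷ 329 mL = 0.0668693 mg/mL
Stage 1: 81.4 mL/hr × 1 hr = 81.4 mL → 81.4 mL × 0.0668693 mg/mL = 5.443161 mg
Stage 2: 122.8 mL/hr × 3.6 hr = 442.08 mL → 442.08 mL × 0.0668693 mg/mL = 29.56158 mg
Total = 5.443161 + 29.56158 = 35.00474 mg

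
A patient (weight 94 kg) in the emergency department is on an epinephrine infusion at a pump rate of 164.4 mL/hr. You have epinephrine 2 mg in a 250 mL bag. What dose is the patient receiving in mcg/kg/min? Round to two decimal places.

Concentration = 2 mg ÷ 250 mL = 0.008 mg/mL = 8 mcg/mL
Drug rate = 164.4 mL/hr × 8 mcg/mL = 1315.2 mcg/hr
1315.2 mcg/hr ÷ 60 min/hr = 21.92 mcg/min
21.92 mcg/min ÷ 94 kg = 0.2331915 mcg/kg/min

0.23 mcg/kg/min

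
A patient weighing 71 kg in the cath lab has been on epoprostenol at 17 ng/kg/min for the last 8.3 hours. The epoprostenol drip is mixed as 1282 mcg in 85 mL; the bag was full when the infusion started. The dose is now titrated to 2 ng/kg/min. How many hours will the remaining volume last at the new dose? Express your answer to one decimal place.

79.9 hours

Initial rate:
Dose = 17 ng/kg/min × 71 kg = 1207 ng/min
1207 ng/min × 60 min/hr = 72420 ng/hr
Concentration = 1282 mcg ÷ 85 mL = 15.08235 mcg/mL = 15082.35 ng/mL
Rate = 72420 ng/hr ÷ 15082.35 ng/mL = 4.801638 mL/hr
Volume infused so far = 4.801638 mL/hr × 8.3 hr = 39.8536 mL
Volume remaining = 85 − 39.8536 = 45.1464 mL
New rate:
Dose = 2 ng/kg/min × 71 kg = 142 ng/min
142 ng/min × 60 min/hr = 8520 ng/hr
Rate = 8520 ng/hr ÷ 15082.35 ng/mL = 0.5648986 mL/hr
Time remaining = 45.1464 mL ÷ 0.5648986 mL/hr = 79.91948 hr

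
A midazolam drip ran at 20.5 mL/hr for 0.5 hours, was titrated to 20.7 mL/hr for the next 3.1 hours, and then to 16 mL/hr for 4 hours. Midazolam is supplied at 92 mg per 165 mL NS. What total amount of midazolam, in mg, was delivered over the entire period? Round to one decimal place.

77.2 mg

Concentration = 92 mg ÷ 165 mL = 0.5575758 mg/mL
Stage 1: 20.5 mL/hr × 0.5 hr = 10.25 mL → 10.25 mL × 0.5575758 mg/mL = 5.715152 mg
Stage 2: 20.7 mL/hr × 3.1 hr = 64.17 mL → 64.17 mL × 0.5575758 mg/mL = 35.77964 mg
Stage 3: 16 mL/hr × 4 hr = 64 mL → 64 mL × 0.5575758 mg/mL = 35.68485 mg
Total = 5.715152 + 35.77964 + 35.68485 = 77.17964 mg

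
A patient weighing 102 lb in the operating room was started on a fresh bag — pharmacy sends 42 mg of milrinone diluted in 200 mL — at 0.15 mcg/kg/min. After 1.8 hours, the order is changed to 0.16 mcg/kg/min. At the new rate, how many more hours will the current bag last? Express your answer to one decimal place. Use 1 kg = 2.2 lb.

92.7 hours

Initial rate:
Weight = 102 lb ÷ 2.2 lb/kg = 46.36364 kg
Dose = 0.15 mcg/kg/min × 46.36364 kg = 6.954545 mcg/min
6.954545 mcg/min × 60 min/hr = 417.2727 mcg/hr
Concentration = 42 mg ÷ 200 mL = 0.21 mg/mL = 210 mcg/mL
Rate = 417.2727 mcg/hr ÷ 210 mcg/mL = 1.987013 mL/hr
Volume infused so far = 1.987013 mL/hr × 1.8 hr = 3.576623 mL
Volume remaining = 200 − 3.576623 = 196.4234 mL
New rate:
Dose = 0.16 mcg/kg/min × 46.36364 kg = 7.418182 mcg/min
7.418182 mcg/min × 60 min/hr = 445.0909 mcg/hr
Rate = 445.0909 mcg/hr ÷ 210 mcg/mL = 2.119481 mL/hr
Time remaining = 196.4234 mL ÷ 2.119481 mL/hr = 92.67525 hr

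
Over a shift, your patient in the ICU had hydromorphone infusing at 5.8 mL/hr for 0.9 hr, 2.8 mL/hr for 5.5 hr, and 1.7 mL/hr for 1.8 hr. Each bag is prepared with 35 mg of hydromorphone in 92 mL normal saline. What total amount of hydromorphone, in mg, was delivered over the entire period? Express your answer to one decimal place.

Concentration = 35 mg ÷ 92 mL = 0.3804348 mg/mL
Stage 1: 5.8 mL/hr × 0.9 hr = 5.22 mL → 5.22 mL × 0.3804348 mg/mL = 1.98587 mg
Stage 2: 2.8 mL/hr × 5.5 hr = 15.4 mL → 15.4 mL × 0.3804348 mg/mL = 5.858696 mg
Stage 3: 1.7 mL/hr × 1.8 hr = 3.06 mL → 3.06 mL × 0.3804348 mg/mL = 1.16413 mg
Total = 1.98587 + 5.858696 + 1.16413 = 9.008696 mg

9.0 mg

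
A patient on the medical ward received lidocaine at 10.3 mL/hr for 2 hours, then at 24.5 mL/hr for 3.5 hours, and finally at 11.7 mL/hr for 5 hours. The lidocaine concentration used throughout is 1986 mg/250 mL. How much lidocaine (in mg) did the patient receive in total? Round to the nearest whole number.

1310 mg

Concentration = 1986 mg ÷ 250 mL = 7.944 mg/mL
Stage 1: 10.3 mL/hr × 2 hr = 20.6 mL → 20.6 mL × 7.944 mg/mL = 163.6464 mg
Stage 2: 24.5 mL/hr × 3.5 hr = 85.75 mL → 85.75 mL × 7.944 mg/mL = 681.198 mg
Stage 3: 11.7 mL/hr × 5 hr = 58.5 mL → 58.5 mL × 7.944 mg/mL = 464.724 mg
Total = 163.6464 + 681.198 + 464.724 = 1309.568 mg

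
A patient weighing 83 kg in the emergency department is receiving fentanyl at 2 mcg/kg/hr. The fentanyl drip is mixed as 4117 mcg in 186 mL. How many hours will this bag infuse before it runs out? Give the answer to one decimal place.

Dose = 2 mcg/kg/hr × 83 kg = 166 mcg/hr
Concentration = 4117 mcg ÷ 186 mL = 22.13441 mcg/mL
Rate = 166 mcg/hr ÷ 22.13441 mcg/mL = 7.499636 mL/hr
Duration = 186 mL ÷ 7.499636 mL/hr = 24.8012 hr

24.8 hours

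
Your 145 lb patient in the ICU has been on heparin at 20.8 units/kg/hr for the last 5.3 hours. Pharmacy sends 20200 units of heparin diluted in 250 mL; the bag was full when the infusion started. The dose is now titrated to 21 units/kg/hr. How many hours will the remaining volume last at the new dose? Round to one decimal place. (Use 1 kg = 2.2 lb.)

Initial rate:
Weight = 145 lb ÷ 2.2 lb/kg = 65.90909 kg
Dose = 20.8 units/kg/hr × 65.90909 kg = 1370.909 units/hr
Concentration = 20200 units ÷ 250 mL = 80.8 units/mL
Rate = 1370.909 units/hr ÷ 80.8 units/mL = 16.9667 mL/hr
Volume infused so far = 16.9667 mL/hr × 5.3 hr = 89.92349 mL
Volume remaining = 250 − 89.92349 = 160.0765 mL
New rate:
Dose = 21 units/kg/hr × 65.90909 kg = 1384.091 units/hr
Rate = 1384.091 units/hr ÷ 80.8 units/mL = 17.12984 mL/hr
Time remaining = 160.0765 mL ÷ 17.12984 mL/hr = 9.344893 hr

9.3 hours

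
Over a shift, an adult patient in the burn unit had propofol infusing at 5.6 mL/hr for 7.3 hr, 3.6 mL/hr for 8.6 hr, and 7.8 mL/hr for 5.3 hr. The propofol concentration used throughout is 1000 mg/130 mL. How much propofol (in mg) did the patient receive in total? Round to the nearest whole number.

871 mg

Concentration = 1000 mg ÷ 130 mL = 7.692308 mg/mL
Stage 1: 5.6 mL/hr × 7.3 hr = 40.88 mL → 40.88 mL × 7.692308 mg/mL = 314.4615 mg
Stage 2: 3.6 mL/hr × 8.6 hr = 30.96 mL → 30.96 mL × 7.692308 mg/mL = 238.1538 mg
Stage 3: 7.8 mL/hr × 5.3 hr = 41.34 mL → 41.34 mL × 7.692308 mg/mL = 318 mg
Total = 314.4615 + 238.1538 + 318 = 870.6154 mg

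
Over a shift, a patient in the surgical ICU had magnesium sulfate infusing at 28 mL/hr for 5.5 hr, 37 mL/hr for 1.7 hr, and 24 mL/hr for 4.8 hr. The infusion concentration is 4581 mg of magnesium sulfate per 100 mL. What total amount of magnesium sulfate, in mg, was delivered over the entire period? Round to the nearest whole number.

15214 mg

Concentration = 4581 mg ÷ 100 mL = 45.81 mg/mL
Stage 1: 28 mL/hr × 5.5 hr = 154 mL → 154 mL × 45.81 mg/mL = 7054.74 mg
Stage 2: 37 mL/hr × 1.7 hr = 62.9 mL → 62.9 mL × 45.81 mg/mL = 2881.449 mg
Stage 3: 24 mL/hr × 4.8 hr = 115.2 mL → 115.2 mL × 45.81 mg/mL = 5277.312 mg
Total = 7054.74 + 2881.449 + 5277.312 = 15213.5 mg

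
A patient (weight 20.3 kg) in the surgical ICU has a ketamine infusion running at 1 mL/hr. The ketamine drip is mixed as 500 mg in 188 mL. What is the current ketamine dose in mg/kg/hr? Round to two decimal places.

Concentration = 500 mg ÷ 188 mL = 2.659574 mg/mL
Drug rate = 1 mL/hr × 2.659574 mg/mL = 2.659574 mg/hr
2.659574 mg/hr ÷ 20.3 kg = 0.1310135 mg/kg/hr

0.13 mg/kg/hr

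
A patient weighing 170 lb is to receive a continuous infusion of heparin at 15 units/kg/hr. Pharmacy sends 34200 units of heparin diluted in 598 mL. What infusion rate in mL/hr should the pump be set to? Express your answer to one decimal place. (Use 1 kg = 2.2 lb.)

20.3 mL/hr

Weight = 170 lb ÷ 2.2 lb/kg = 77.27273 kg
Dose = 15 units/kg/hr × 77.27273 kg = 1159.091 units/hr
Concentration = 34200 units ÷ 598 mL = 57.19064 units/mL
Rate = 1159.091 units/hr ÷ 57.19064 units/mL = 20.26715 mL/hr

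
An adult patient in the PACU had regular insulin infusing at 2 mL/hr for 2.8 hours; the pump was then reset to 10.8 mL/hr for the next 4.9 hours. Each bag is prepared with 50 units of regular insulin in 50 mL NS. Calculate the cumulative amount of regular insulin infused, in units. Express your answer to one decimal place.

Concentration = 50 units ÷ 50 mL = 1 units/mL
Stage 1: 2 mL/hr × 2.8 hr = 5.6 mL → 5.6 mL × 1 units/mL = 5.6 units
Stage 2: 10.8 mL/hr × 4.9 hr = 52.92 mL → 52.92 mL × 1 units/mL = 52.92 units
Total = 5.6 + 52.92 = 58.52 units

58.5 units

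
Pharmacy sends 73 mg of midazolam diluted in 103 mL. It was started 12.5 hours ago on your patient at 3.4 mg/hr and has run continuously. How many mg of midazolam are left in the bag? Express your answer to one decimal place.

Concentration = 73 mg ÷ 103 mL = 0.7087379 mg/mL
Rate = 3.4 mg/hr ÷ 0.7087379 mg/mL = 4.79726 mL/hr
Volume infused = 4.79726 mL/hr × 12.5 hr = 59.96575 mL
Volume remaining = 103 − 59.96575 = 43.03425 mL
Drug remaining = 43.03425 mL × 0.7087379 mg/mL = 30.5 mg

30.5 mg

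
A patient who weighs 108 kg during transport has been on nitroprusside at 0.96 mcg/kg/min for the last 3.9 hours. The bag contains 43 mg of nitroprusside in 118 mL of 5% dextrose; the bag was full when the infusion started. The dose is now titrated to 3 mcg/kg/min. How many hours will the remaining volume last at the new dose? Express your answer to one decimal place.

1.0 hours

Initial rate:
Dose = 0.96 mcg/kg/min × 108 kg = 103.68 mcg/min
103.68 mcg/min × 60 min/hr = 6220.8 mcg/hr
Concentration = 43 mg ÷ 118 mL = 0.3644068 mg/mL = 364.4068 mcg/mL
Rate = 6220.8 mcg/hr ÷ 364.4068 mcg/mL = 17.07103 mL/hr
Volume infused so far = 17.07103 mL/hr × 3.9 hr = 66.57703 mL
Volume remaining = 118 − 66.57703 = 51.42297 mL
New rate:
Dose = 3 mcg/kg/min × 108 kg = 324 mcg/min
324 mcg/min × 60 min/hr = 19440 mcg/hr
Rate = 19440 mcg/hr ÷ 364.4068 mcg/mL = 53.34698 mL/hr
Time remaining = 51.42297 mL ÷ 53.34698 mL/hr = 0.9639342 hr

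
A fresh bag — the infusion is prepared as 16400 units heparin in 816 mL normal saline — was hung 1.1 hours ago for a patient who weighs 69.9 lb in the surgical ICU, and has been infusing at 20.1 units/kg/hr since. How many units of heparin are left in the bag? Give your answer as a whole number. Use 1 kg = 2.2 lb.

15698 units

Weight = 69.9 lb ÷ 2.2 lb/kg = 31.77273 kg
Dose = 20.1 units/kg/hr × 31.77273 kg = 638.6318 units/hr
Concentration = 16400 units ÷ 816 mL = 20.09804 units/mL
Rate = 638.6318 units/hr ÷ 20.09804 units/mL = 31.77583 mL/hr
Volume infused = 31.77583 mL/hr × 1.1 hr = 34.95341 mL
Volume remaining = 816 − 34.95341 = 781.0466 mL
Drug remaining = 781.0466 mL × 20.09804 units/mL = 15697.5 units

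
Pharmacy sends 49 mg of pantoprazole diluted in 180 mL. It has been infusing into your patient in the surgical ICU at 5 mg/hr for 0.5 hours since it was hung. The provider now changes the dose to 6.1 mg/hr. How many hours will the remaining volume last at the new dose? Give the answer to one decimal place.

7.6 hours

Initial rate:
Concentration = 49 mg ÷ 180 mL = 0.2722222 mg/mL
Rate = 5 mg/hr ÷ 0.2722222 mg/mL = 18.36735 mL/hr
Volume infused so far = 18.36735 mL/hr × 0.5 hr = 9.183673 mL
Volume remaining = 180 − 9.183673 = 170.8163 mL
New rate:
Rate = 6.1 mg/hr ÷ 0.2722222 mg/mL = 22.40816 mL/hr
Time remaining = 170.8163 mL ÷ 22.40816 mL/hr = 7.622951 hr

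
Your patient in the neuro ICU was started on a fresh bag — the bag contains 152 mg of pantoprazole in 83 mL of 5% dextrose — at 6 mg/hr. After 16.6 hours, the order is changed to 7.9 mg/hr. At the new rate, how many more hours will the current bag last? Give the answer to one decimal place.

6.6 hours

Initial rate:
Concentration = 152 mg ÷ 83 mL = 1.831325 mg/mL
Rate = 6 mg/hr ÷ 1.831325 mg/mL = 3.276316 mL/hr
Volume infused so far = 3.276316 mL/hr × 16.6 hr = 54.38684 mL
Volume remaining = 83 − 54.38684 = 28.61316 mL
New rate:
Rate = 7.9 mg/hr ÷ 1.831325 mg/mL = 4.313816 mL/hr
Time remaining = 28.61316 mL ÷ 4.313816 mL/hr = 6.632911 hr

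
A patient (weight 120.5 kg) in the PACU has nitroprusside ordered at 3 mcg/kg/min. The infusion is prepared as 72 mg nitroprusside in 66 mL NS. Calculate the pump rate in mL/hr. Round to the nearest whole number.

20 mL/hr

Dose = 3 mcg/kg/min × 120.5 kg = 361.5 mcg/min
361.5 mcg/min × 60 min/hr = 21690 mcg/hr
Concentration = 72 mg ÷ 66 mL = 1.090909 mg/mL = 1090.909 mcg/mL
Rate = 21690 mcg/hr ÷ 1090.909 mcg/mL = 19.8825 mL/hr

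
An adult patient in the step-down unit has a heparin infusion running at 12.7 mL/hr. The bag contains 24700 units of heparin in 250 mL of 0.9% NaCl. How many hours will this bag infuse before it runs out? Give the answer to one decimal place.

19.7 hours

Duration = 250 mL ÷ 12.7 mL/hr = 19.68504 hr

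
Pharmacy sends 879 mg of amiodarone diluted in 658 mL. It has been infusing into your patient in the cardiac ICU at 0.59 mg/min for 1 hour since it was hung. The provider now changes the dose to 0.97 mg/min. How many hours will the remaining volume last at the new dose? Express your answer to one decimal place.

14.5 hours

Initial rate:
0.59 mg/min × 60 min/hr = 35.4 mg/hr
Concentration = 879 mg ÷ 658 mL = 1.335866 mg/mL
Rate = 35.4 mg/hr ÷ 1.335866 mg/mL = 26.49966 mL/hr
Volume infused so far = 26.49966 mL/hr × 1 hr = 26.49966 mL
Volume remaining = 658 − 26.49966 = 631.5003 mL
New rate:
0.97 mg/min × 60 min/hr = 58.2 mg/hr
Rate = 58.2 mg/hr ÷ 1.335866 mg/mL = 43.56724 mL/hr
Time remaining = 631.5003 mL ÷ 43.56724 mL/hr = 14.49485 hr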